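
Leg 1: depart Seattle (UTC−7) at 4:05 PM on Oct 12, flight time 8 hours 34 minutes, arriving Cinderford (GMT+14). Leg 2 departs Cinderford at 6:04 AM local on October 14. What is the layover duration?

Convert departure to UTC: 4:05 PM + 7:00 = 11:05 PM UTC on Oct 12.
Add 8 hours 34 minutes flight time → 7:39 AM UTC (Oct 13).
Cinderford is UTC+14:00, so local arrival = 7:39 AM + 14:00 = 9:39 PM on Oct 13.
Layover = 6:04 AM − 9:39 PM (+1 day) = 8 hours 25 minutes.

8 hours 25 minutes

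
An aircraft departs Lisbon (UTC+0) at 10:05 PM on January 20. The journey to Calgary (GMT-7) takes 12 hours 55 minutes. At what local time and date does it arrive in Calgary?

Lisbon is at UTC+0, so departure is already 10:05 PM UTC on Jan 20.
Add 12 hours 55 minutes travel time → 11:00 AM UTC (Jan 21).
Calgary is UTC−7:00, so local arrival = 11:00 AM − 7:00 = 4:00 AM on Jan 21.

4:00 AM on Jan 21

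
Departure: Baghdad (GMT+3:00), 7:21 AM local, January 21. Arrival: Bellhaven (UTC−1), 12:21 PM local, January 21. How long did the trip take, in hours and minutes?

9 hours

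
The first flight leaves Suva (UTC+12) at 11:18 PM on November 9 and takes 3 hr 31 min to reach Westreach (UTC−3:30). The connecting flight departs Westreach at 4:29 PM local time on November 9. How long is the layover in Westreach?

5 hours 10 minutes

Convert departure to UTC: 11:18 PM − 12:00 = 11:18 AM UTC on Nov 9.
Add 3 hours 31 minutes flight time → 2:49 PM UTC.
Westreach is UTC−3:30, so local arrival = 2:49 PM − 3:30 = 11:19 AM on Nov 9.
Layover = 4:29 PM − 11:19 AM = 5 hours 10 minutes.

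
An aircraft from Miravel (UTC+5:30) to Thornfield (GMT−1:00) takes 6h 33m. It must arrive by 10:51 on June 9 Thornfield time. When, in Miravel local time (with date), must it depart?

10:48 on June 9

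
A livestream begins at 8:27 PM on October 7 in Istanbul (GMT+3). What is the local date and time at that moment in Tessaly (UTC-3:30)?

1:57 PM on October 7

In UTC: 8:27 PM − 3:00 = 5:27 PM on Oct 7.
Tessaly is UTC−3:30: 5:27 PM − 3:30 = 1:57 PM on Oct 7.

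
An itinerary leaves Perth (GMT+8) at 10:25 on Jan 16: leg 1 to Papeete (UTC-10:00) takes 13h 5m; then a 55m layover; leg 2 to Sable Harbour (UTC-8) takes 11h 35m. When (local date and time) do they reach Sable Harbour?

20:00 on January 16

Convert departure to UTC: 10:25 − 8:00 = 02:25 UTC on Jan 16.
Add 13 hours 5 minutes leg 1 → 15:30 UTC.
Add 55 minutes layover in Papeete → 16:25 UTC.
Add 11 hours and 35 minutes leg 2 → 04:00 UTC (Jan 17).
Sable Harbour is UTC−8:00, so local arrival = 04:00 − 8:00 = 20:00 on Jan 16.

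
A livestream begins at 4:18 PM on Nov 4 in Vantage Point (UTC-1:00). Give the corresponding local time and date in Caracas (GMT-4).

1:18 PM on Nov 4

Caracas is 3:00 behind Vantage Point.
Shift by the zone difference: 4:18 PM − 3:00 = 1:18 PM on Nov 4 in Caracas.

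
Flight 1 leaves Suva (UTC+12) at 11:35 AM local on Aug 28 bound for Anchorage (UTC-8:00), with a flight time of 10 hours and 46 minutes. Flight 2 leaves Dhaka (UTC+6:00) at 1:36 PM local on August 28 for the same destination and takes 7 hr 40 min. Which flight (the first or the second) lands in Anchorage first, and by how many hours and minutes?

Flight 1 in UTC: 11:35 AM − 12:00 = 11:35 PM on Aug 27.
+10 hours and 46 minutes → arrive 10:21 AM UTC on Aug 28.
Flight 2 in UTC: 1:36 PM − 6:00 = 7:36 AM on Aug 28.
+7 hours 40 minutes → arrive 3:16 PM UTC on Aug 28.
Flight 1 lands earlier by 4 hours 55 minutes.

the first, by 4 hours 55 minutes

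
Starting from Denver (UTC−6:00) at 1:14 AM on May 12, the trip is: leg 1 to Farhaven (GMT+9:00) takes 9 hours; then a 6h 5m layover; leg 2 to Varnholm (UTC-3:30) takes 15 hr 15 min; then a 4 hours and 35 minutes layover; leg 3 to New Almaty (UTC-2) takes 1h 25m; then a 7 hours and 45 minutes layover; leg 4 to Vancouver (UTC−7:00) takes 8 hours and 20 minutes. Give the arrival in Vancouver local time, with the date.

4:39 AM on May 14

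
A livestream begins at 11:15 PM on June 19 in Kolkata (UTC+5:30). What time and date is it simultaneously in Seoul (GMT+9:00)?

In UTC: 11:15 PM − 5:30 = 5:45 PM on Jun 19.
Seoul is UTC+9:00: 5:45 PM + 9:00 = 2:45 AM on Jun 20.

2:45 AM on June 20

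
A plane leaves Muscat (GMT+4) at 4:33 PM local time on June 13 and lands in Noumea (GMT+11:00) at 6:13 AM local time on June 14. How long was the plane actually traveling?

Departure in UTC: 4:33 PM − 4:00 = 12:33 PM on Jun 13.
Arrival in UTC: 6:13 AM − 11:00 = 7:13 PM on Jun 13.
Elapsed = 7:13 PM − 12:33 PM = 6 hours 40 minutes.

6 hours 40 minutes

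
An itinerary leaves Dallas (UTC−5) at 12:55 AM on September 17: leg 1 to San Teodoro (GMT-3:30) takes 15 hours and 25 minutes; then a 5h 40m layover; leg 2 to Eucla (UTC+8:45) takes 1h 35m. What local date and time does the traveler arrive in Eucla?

1:20 PM on September 18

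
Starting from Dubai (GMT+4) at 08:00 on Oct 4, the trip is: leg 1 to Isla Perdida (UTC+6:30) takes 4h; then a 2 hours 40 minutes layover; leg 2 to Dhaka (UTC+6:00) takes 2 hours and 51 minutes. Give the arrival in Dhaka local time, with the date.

19:31 on October 4

Convert departure to UTC: 08:00 − 4:00 = 04:00 UTC on Oct 4.
Add 4 hours leg 1 → 08:00 UTC.
Add 2 hours and 40 minutes layover in Isla Perdida → 10:40 UTC.
Add 2 hours 51 minutes leg 2 → 13:31 UTC.
Dhaka is UTC+6:00, so local arrival = 13:31 + 6:00 = 19:31 on Oct 4.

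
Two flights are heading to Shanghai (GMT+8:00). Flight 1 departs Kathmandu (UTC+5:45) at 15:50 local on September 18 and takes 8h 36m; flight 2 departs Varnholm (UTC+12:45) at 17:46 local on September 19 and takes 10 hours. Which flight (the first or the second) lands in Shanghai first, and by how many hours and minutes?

the first, by 20 hours 20 minutes

Flight 1 in UTC: 15:50 − 5:45 = 10:05 on Sep 18.
+8 hours 36 minutes → arrive 18:41 UTC on Sep 18.
Flight 2 in UTC: 17:46 − 12:45 = 05:01 on Sep 19.
+10 hours → arrive 15:01 UTC on Sep 19.
Flight 1 lands earlier by 20 hours 20 minutes.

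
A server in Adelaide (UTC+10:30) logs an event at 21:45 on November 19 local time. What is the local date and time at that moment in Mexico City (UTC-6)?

05:15 on Nov 19

In UTC: 21:45 − 10:30 = 11:15 on Nov 19.
Mexico City is UTC−6:00: 11:15 − 6:00 = 05:15 on Nov 19.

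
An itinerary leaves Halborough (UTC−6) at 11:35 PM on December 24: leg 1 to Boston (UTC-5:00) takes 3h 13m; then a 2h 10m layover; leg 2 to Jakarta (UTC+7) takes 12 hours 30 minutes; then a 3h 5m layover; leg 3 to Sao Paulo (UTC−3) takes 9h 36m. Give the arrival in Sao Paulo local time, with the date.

Convert departure to UTC: 11:35 PM + 6:00 = 5:35 AM UTC on Dec 25.
Add 3 hours and 13 minutes leg 1 → 8:48 AM UTC.
Add 2 hours and 10 minutes layover in Boston → 10:58 AM UTC.
Add 12 hours 30 minutes leg 2 → 11:28 PM UTC.
Add 3 hours 5 minutes layover in Jakarta → 2:33 AM UTC (Dec 26).
Add 9 hours and 36 minutes leg 3 → 12:09 PM UTC.
Sao Paulo is UTC−3:00, so local arrival = 12:09 PM − 3:00 = 9:09 AM on Dec 26.

9:09 AM on Dec 26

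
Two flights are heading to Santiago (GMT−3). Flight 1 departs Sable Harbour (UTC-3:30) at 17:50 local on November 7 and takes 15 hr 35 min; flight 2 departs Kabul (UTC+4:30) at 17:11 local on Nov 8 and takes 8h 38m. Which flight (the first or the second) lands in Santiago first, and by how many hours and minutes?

Flight 1 in UTC: 17:50 + 3:30 = 21:20 on Nov 7.
+15 hours 35 minutes → arrive 12:55 UTC on Nov 8.
Flight 2 in UTC: 17:11 − 4:30 = 12:41 on Nov 8.
+8 hours and 38 minutes → arrive 21:19 UTC on Nov 8.
Flight 1 lands earlier by 8 hours 24 minutes.

the first, by 8 hours 24 minutes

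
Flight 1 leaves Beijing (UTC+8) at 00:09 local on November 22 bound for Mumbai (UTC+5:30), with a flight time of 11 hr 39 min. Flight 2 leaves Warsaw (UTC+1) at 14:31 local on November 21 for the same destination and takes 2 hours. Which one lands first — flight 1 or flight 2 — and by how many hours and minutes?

the second, by 12 hours 17 minutes

Flight 1 in UTC: 00:09 − 8:00 = 16:09 on Nov 21.
+11 hours 39 minutes → arrive 03:48 UTC on Nov 22.
Flight 2 in UTC: 14:31 − 1:00 = 13:31 on Nov 21.
+2 hours → arrive 15:31 UTC on Nov 21.
Flight 2 lands earlier by 12 hours 17 minutes.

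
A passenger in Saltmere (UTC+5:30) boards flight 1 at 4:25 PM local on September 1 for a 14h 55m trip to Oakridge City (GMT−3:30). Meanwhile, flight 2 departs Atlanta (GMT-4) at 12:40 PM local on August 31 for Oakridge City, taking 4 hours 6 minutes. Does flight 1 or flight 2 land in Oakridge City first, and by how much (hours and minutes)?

the second, by 29 hours 4 minutes

Flight 1 in UTC: 4:25 PM − 5:30 = 10:55 AM on Sep 1.
+14 hours and 55 minutes → arrive 1:50 AM UTC on Sep 2.
Flight 2 in UTC: 12:40 PM + 4:00 = 4:40 PM on Aug 31.
+4 hours 6 minutes → arrive 8:46 PM UTC on Aug 31.
Flight 2 lands earlier by 29 hours 4 minutes.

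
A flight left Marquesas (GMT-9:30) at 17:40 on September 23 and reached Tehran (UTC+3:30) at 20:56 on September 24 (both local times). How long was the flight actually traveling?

Departure in UTC: 17:40 + 9:30 = 03:10 on Sep 24.
Arrival in UTC: 20:56 − 3:30 = 17:26 on Sep 24.
Elapsed = 17:26 − 03:10 = 14 hours 16 minutes.

14 hours 16 minutes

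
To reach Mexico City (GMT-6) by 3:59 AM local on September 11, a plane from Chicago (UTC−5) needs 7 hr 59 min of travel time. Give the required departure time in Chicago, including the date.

Target arrival in UTC: 3:59 AM + 6:00 = 9:59 AM on Sep 11.
Subtract 7 hours and 59 minutes → departure 2:00 AM UTC on Sep 11.
Chicago is UTC−5:00: 2:00 AM − 5:00 = 9:00 PM on Sep 10.

9:00 PM on September 10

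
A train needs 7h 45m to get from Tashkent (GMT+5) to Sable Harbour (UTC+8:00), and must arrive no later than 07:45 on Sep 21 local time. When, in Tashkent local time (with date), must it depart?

21:00 on September 20

Target arrival in UTC: 07:45 − 8:00 = 23:45 on Sep 20.
Subtract 7 hours 45 minutes → departure 16:00 UTC on Sep 20.
Tashkent is UTC+5:00: 16:00 + 5:00 = 21:00 on Sep 20.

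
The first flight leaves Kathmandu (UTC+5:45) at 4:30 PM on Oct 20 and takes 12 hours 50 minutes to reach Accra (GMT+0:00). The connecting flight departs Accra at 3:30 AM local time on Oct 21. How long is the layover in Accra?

Convert departure to UTC: 4:30 PM − 5:45 = 10:45 AM UTC on Oct 20.
Add 12 hours 50 minutes flight time → 11:35 PM UTC.
Accra is UTC+0, so local arrival is the same: 11:35 PM on Oct 20.
Layover = 3:30 AM − 11:35 PM (+1 day) = 3 hours 55 minutes.

3 hours 55 minutes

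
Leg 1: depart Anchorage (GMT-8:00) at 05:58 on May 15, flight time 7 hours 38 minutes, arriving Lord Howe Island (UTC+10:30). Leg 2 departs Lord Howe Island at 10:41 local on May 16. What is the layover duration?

2 hours 35 minutes

Convert departure to UTC: 05:58 + 8:00 = 13:58 UTC on May 15.
Add 7 hours and 38 minutes flight time → 21:36 UTC.
Lord Howe Island is UTC+10:30, so local arrival = 21:36 + 10:30 = 08:06 on May 16.
Layover = 10:41 − 08:06 = 2 hours 35 minutes.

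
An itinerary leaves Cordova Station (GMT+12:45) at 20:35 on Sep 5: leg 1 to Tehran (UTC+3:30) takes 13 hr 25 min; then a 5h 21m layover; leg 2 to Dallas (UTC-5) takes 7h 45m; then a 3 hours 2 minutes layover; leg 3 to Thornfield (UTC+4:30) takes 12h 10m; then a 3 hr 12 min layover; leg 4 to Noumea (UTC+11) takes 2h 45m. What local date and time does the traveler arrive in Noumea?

18:30 on September 7

Convert departure to UTC: 20:35 − 12:45 = 07:50 UTC on Sep 5.
Add 13 hours and 25 minutes leg 1 → 21:15 UTC.
Add 5 hours 21 minutes layover in Tehran → 02:36 UTC (Sep 6).
Add 7 hours and 45 minutes leg 2 → 10:21 UTC.
Add 3 hours and 2 minutes layover in Dallas → 13:23 UTC.
Add 12 hours 10 minutes leg 3 → 01:33 UTC (Sep 7).
Add 3 hours 12 minutes layover in Thornfield → 04:45 UTC.
Add 2 hours 45 minutes leg 4 → 07:30 UTC.
Noumea is UTC+11:00, so local arrival = 07:30 + 11:00 = 18:30 on Sep 7.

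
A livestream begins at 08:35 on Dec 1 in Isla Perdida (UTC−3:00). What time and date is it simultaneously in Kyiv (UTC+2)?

13:35 on December 1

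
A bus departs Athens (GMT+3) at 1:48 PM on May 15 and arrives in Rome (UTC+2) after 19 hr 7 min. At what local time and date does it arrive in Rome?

7:55 AM on May 16

Rome is 1:00 behind Athens.
After 19 hours 7 minutes it is 8:55 AM (May 16) in Athens.
Shift by the zone difference: 8:55 AM − 1:00 = 7:55 AM on May 16 in Rome.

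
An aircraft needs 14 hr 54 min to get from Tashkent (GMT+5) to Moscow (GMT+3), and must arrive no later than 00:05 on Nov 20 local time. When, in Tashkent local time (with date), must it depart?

11:11 on November 19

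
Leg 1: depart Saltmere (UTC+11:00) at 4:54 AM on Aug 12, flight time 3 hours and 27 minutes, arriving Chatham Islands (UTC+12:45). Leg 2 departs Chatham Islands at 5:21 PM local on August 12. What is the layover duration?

7 hours 15 minutes

Convert departure to UTC: 4:54 AM − 11:00 = 5:54 PM UTC on Aug 11.
Add 3 hours 27 minutes flight time → 9:21 PM UTC.
Chatham Islands is UTC+12:45, so local arrival = 9:21 PM + 12:45 = 10:06 AM on Aug 12.
Layover = 5:21 PM − 10:06 AM = 7 hours 15 minutes.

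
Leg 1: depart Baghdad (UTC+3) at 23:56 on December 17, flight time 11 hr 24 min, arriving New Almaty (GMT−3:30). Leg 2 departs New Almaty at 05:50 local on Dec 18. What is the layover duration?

1 hour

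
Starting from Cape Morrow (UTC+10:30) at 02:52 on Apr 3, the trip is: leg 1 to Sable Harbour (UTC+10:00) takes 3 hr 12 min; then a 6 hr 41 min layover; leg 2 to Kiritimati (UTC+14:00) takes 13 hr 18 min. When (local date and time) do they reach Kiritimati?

05:33 on April 4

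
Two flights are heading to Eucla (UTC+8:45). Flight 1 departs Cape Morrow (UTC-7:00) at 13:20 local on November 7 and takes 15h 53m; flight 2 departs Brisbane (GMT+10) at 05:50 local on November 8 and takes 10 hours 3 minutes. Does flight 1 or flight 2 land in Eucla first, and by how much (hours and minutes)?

the second, by 6 hours 20 minutes

Flight 1 in UTC: 13:20 + 7:00 = 20:20 on Nov 7.
+15 hours and 53 minutes → arrive 12:13 UTC on Nov 8.
Flight 2 in UTC: 05:50 − 10:00 = 19:50 on Nov 7.
+10 hours and 3 minutes → arrive 05:53 UTC on Nov 8.
Flight 2 lands earlier by 6 hours 20 minutes.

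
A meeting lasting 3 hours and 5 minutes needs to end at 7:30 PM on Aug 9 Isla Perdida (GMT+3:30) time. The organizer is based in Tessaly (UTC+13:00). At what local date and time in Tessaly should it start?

1:55 AM on Aug 10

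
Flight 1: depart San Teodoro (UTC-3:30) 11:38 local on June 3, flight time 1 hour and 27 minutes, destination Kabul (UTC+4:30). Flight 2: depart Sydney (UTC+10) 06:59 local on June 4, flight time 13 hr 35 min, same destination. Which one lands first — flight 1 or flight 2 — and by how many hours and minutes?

Flight 1 in UTC: 11:38 + 3:30 = 15:08 on Jun 3.
+1 hour and 27 minutes → arrive 16:35 UTC on Jun 3.
Flight 2 in UTC: 06:59 − 10:00 = 20:59 on Jun 3.
+13 hours 35 minutes → arrive 10:34 UTC on Jun 4.
Flight 1 lands earlier by 17 hours 59 minutes.

the first, by 17 hours 59 minutes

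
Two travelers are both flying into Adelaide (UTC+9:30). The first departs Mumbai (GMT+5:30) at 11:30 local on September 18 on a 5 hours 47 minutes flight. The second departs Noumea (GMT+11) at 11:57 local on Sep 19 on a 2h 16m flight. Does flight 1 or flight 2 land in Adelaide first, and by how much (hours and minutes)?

the first, by 15 hours 26 minutes

Flight 1 in UTC: 11:30 − 5:30 = 06:00 on Sep 18.
+5 hours and 47 minutes → arrive 11:47 UTC on Sep 18.
Flight 2 in UTC: 11:57 − 11:00 = 00:57 on Sep 19.
+2 hours and 16 minutes → arrive 03:13 UTC on Sep 19.
Flight 1 lands earlier by 15 hours 26 minutes.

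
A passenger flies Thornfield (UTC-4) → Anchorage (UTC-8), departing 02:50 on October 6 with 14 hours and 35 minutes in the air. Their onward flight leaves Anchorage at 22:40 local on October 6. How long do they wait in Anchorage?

Convert departure to UTC: 02:50 + 4:00 = 06:50 UTC on Oct 6.
Add 14 hours 35 minutes flight time → 21:25 UTC.
Anchorage is UTC−8:00, so local arrival = 21:25 − 8:00 = 13:25 on Oct 6.
Layover = 22:40 − 13:25 = 9 hours 15 minutes.

9 hours 15 minutes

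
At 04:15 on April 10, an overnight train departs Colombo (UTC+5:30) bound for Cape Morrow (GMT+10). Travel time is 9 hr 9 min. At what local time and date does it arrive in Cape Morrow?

17:54 on Apr 10

Convert departure to UTC: 04:15 − 5:30 = 22:45 UTC on Apr 9.
Add 9 hours and 9 minutes travel time → 07:54 UTC (Apr 10).
Cape Morrow is UTC+10:00, so local arrival = 07:54 + 10:00 = 17:54 on Apr 10.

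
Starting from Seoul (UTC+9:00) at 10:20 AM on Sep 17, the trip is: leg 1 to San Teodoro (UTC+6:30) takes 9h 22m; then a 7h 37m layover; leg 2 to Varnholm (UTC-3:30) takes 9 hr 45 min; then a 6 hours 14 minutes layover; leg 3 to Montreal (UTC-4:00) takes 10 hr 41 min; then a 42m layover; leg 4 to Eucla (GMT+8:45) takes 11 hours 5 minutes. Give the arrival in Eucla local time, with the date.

5:31 PM on September 19

Convert departure to UTC: 10:20 AM − 9:00 = 1:20 AM UTC on Sep 17.
Add 9 hours 22 minutes leg 1 → 10:42 AM UTC.
Add 7 hours 37 minutes layover in San Teodoro → 6:19 PM UTC.
Add 9 hours 45 minutes leg 2 → 4:04 AM UTC (Sep 18).
Add 6 hours and 14 minutes layover in Varnholm → 10:18 AM UTC.
Add 10 hours and 41 minutes leg 3 → 8:59 PM UTC.
Add 42 minutes layover in Montreal → 9:41 PM UTC.
Add 11 hours and 5 minutes leg 4 → 8:46 AM UTC (Sep 19).
Eucla is UTC+8:45, so local arrival = 8:46 AM + 8:45 = 5:31 PM on Sep 19.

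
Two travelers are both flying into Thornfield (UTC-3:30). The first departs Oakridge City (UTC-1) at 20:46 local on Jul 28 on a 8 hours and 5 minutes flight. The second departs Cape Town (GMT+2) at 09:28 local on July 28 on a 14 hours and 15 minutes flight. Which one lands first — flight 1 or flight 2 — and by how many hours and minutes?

the second, by 8 hours 8 minutes

Flight 1 in UTC: 20:46 + 1:00 = 21:46 on Jul 28.
+8 hours and 5 minutes → arrive 05:51 UTC on Jul 29.
Flight 2 in UTC: 09:28 − 2:00 = 07:28 on Jul 28.
+14 hours 15 minutes → arrive 21:43 UTC on Jul 28.
Flight 2 lands earlier by 8 hours 8 minutes.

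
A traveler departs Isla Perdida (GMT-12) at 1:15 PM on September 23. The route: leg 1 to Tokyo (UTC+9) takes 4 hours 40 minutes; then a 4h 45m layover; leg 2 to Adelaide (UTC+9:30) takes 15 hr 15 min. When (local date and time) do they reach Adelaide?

Convert departure to UTC: 1:15 PM + 12:00 = 1:15 AM UTC on Sep 24.
Add 4 hours 40 minutes leg 1 → 5:55 AM UTC.
Add 4 hours and 45 minutes layover in Tokyo → 10:40 AM UTC.
Add 15 hours and 15 minutes leg 2 → 1:55 AM UTC (Sep 25).
Adelaide is UTC+9:30, so local arrival = 1:55 AM + 9:30 = 11:25 AM on Sep 25.

11:25 AM on Sep 25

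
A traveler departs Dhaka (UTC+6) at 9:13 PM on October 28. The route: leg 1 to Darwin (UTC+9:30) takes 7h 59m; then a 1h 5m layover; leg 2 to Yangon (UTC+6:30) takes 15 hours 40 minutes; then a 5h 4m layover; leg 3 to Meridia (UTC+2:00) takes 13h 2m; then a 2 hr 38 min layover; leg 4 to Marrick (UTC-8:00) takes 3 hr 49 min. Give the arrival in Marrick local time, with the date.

8:30 AM on October 30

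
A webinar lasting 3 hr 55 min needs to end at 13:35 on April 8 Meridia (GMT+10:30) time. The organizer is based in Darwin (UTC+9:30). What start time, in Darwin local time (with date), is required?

08:40 on Apr 8

Target end time in UTC: 13:35 − 10:30 = 03:05 on Apr 8.
Subtract 3 hours 55 minutes → start 23:10 UTC on Apr 7.
Darwin is UTC+9:30: 23:10 + 9:30 = 08:40 on Apr 8.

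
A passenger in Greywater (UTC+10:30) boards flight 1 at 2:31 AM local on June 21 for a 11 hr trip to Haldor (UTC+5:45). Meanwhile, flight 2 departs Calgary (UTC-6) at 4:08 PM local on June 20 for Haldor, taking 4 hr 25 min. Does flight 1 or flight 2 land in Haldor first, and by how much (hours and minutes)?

Flight 1 in UTC: 2:31 AM − 10:30 = 4:01 PM on Jun 20.
+11 hours → arrive 3:01 AM UTC on Jun 21.
Flight 2 in UTC: 4:08 PM + 6:00 = 10:08 PM on Jun 20.
+4 hours 25 minutes → arrive 2:33 AM UTC on Jun 21.
Flight 2 lands earlier by 28 minutes.

the second, by 28 minutes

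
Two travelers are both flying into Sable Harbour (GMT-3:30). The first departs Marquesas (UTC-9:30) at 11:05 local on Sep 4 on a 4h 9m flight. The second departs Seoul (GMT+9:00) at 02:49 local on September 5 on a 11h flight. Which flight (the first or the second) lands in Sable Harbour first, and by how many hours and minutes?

the first, by 4 hours 5 minutes

Flight 1 in UTC: 11:05 + 9:30 = 20:35 on Sep 4.
+4 hours 9 minutes → arrive 00:44 UTC on Sep 5.
Flight 2 in UTC: 02:49 − 9:00 = 17:49 on Sep 4.
+11 hours → arrive 04:49 UTC on Sep 5.
Flight 1 lands earlier by 4 hours 5 minutes.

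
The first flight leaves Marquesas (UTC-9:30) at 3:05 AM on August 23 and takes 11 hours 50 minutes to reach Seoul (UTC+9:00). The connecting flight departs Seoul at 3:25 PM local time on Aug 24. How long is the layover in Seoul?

6 hours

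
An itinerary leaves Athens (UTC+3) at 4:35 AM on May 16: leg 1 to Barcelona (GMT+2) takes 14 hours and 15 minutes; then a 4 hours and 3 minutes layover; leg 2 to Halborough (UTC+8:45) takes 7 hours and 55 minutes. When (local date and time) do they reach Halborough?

Convert departure to UTC: 4:35 AM − 3:00 = 1:35 AM UTC on May 16.
Add 14 hours 15 minutes leg 1 → 3:50 PM UTC.
Add 4 hours 3 minutes layover in Barcelona → 7:53 PM UTC.
Add 7 hours 55 minutes leg 2 → 3:48 AM UTC (May 17).
Halborough is UTC+8:45, so local arrival = 3:48 AM + 8:45 = 12:33 PM on May 17.

12:33 PM on May 17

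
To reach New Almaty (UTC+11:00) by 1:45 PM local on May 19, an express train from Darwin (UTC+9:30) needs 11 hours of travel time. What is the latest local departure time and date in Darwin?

Target arrival in UTC: 1:45 PM − 11:00 = 2:45 AM on May 19.
Subtract 11 hours → departure 3:45 PM UTC on May 18.
Darwin is UTC+9:30: 3:45 PM + 9:30 = 1:15 AM on May 19.

1:15 AM on May 19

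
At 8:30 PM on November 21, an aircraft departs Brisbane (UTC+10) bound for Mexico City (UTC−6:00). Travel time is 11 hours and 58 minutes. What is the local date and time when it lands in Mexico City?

Mexico City is 16:00 behind Brisbane.
After 11 hours 58 minutes it is 8:28 AM (Nov 22) in Brisbane.
Shift by the zone difference: 8:28 AM − 16:00 = 4:28 PM on Nov 21 in Mexico City.

4:28 PM on November 21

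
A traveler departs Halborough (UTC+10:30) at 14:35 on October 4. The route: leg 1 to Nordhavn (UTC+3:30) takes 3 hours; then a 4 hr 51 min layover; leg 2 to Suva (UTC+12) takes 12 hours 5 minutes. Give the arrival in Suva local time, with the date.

12:01 on Oct 5

Convert departure to UTC: 14:35 − 10:30 = 04:05 UTC on Oct 4.
Add 3 hours leg 1 → 07:05 UTC.
Add 4 hours and 51 minutes layover in Nordhavn → 11:56 UTC.
Add 12 hours 5 minutes leg 2 → 00:01 UTC (Oct 5).
Suva is UTC+12:00, so local arrival = 00:01 + 12:00 = 12:01 on Oct 5.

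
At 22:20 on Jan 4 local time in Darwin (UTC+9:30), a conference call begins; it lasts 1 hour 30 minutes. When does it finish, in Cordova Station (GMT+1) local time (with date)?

Convert start to UTC: 22:20 − 9:30 = 12:50 UTC on Jan 4.
Add 1 hour and 30 minutes duration → 14:20 UTC.
Cordova Station is UTC+1:00, so local end time = 14:20 + 1:00 = 15:20 on Jan 4.

15:20 on January 4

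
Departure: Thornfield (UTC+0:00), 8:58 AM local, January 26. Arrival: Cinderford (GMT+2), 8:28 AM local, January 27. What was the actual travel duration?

Cinderford is 2:00 ahead of Thornfield.
Clock-face elapsed time (ignoring zones) is 23 hours 30 minutes.
Actual elapsed = 23 hours 30 minutes − 2:00 = 21 hours 30 minutes.

21 hours 30 minutes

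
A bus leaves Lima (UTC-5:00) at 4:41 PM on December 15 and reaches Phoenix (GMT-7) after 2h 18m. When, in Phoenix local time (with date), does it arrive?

4:59 PM on Dec 15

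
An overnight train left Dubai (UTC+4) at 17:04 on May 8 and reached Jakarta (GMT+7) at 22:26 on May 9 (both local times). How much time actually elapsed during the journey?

26 hours 22 minutes

Departure in UTC: 17:04 − 4:00 = 13:04 on May 8.
Arrival in UTC: 22:26 − 7:00 = 15:26 on May 9.
Elapsed = 15:26 − 13:04 (+1 day) = 26 hours 22 minutes.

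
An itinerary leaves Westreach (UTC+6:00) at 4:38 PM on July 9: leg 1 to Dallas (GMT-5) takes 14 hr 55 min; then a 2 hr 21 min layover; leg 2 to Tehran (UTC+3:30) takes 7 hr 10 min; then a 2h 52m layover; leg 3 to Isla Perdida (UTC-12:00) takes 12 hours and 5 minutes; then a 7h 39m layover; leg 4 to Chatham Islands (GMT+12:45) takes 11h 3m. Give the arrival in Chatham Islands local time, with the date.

9:28 AM on July 12

Convert departure to UTC: 4:38 PM − 6:00 = 10:38 AM UTC on Jul 9.
Add 14 hours and 55 minutes leg 1 → 1:33 AM UTC (Jul 10).
Add 2 hours 21 minutes layover in Dallas → 3:54 AM UTC.
Add 7 hours 10 minutes leg 2 → 11:04 AM UTC.
Add 2 hours and 52 minutes layover in Tehran → 1:56 PM UTC.
Add 12 hours and 5 minutes leg 3 → 2:01 AM UTC (Jul 11).
Add 7 hours 39 minutes layover in Isla Perdida → 9:40 AM UTC.
Add 11 hours and 3 minutes leg 4 → 8:43 PM UTC.
Chatham Islands is UTC+12:45, so local arrival = 8:43 PM + 12:45 = 9:28 AM on Jul 12.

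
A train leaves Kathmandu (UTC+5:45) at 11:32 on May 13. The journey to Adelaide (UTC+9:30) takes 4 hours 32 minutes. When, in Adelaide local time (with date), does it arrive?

19:49 on May 13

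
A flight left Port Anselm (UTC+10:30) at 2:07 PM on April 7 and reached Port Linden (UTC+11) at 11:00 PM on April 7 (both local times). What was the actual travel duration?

8 hours 23 minutes

Departure in UTC: 2:07 PM − 10:30 = 3:37 AM on Apr 7.
Arrival in UTC: 11:00 PM − 11:00 = 12:00 PM on Apr 7.
Elapsed = 12:00 PM − 3:37 AM = 8 hours 23 minutes.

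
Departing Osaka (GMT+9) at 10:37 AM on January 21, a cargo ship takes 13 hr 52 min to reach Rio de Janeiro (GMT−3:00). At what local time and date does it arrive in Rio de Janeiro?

Rio de Janeiro is 12:00 behind Osaka.
After 13 hours 52 minutes it is 12:29 AM (Jan 22) in Osaka.
Shift by the zone difference: 12:29 AM − 12:00 = 12:29 PM on Jan 21 in Rio de Janeiro.

12:29 PM on Jan 21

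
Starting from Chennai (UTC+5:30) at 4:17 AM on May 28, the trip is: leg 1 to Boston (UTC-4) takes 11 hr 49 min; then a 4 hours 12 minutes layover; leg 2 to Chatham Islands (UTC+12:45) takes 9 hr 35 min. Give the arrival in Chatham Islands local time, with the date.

1:08 PM on May 29

Convert departure to UTC: 4:17 AM − 5:30 = 10:47 PM UTC on May 27.
Add 11 hours 49 minutes leg 1 → 10:36 AM UTC (May 28).
Add 4 hours and 12 minutes layover in Boston → 2:48 PM UTC.
Add 9 hours and 35 minutes leg 2 → 12:23 AM UTC (May 29).
Chatham Islands is UTC+12:45, so local arrival = 12:23 AM + 12:45 = 1:08 PM on May 29.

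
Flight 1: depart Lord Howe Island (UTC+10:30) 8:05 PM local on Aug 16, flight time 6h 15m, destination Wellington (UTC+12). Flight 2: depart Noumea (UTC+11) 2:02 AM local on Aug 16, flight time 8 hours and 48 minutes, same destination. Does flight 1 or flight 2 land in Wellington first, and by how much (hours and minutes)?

Flight 1 in UTC: 8:05 PM − 10:30 = 9:35 AM on Aug 16.
+6 hours 15 minutes → arrive 3:50 PM UTC on Aug 16.
Flight 2 in UTC: 2:02 AM − 11:00 = 3:02 PM on Aug 15.
+8 hours and 48 minutes → arrive 11:50 PM UTC on Aug 15.
Flight 2 lands earlier by 16 hours.

the second, by 16 hours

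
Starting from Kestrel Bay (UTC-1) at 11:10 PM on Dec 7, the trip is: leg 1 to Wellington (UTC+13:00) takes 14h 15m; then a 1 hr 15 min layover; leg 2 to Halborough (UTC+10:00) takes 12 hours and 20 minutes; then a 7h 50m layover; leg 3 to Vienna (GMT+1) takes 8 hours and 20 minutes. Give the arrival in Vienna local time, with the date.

9:10 PM on Dec 9

Convert departure to UTC: 11:10 PM + 1:00 = 12:10 AM UTC on Dec 8.
Add 14 hours 15 minutes leg 1 → 2:25 PM UTC.
Add 1 hour 15 minutes layover in Wellington → 3:40 PM UTC.
Add 12 hours and 20 minutes leg 2 → 4:00 AM UTC (Dec 9).
Add 7 hours and 50 minutes layover in Halborough → 11:50 AM UTC.
Add 8 hours and 20 minutes leg 3 → 8:10 PM UTC.
Vienna is UTC+1:00, so local arrival = 8:10 PM + 1:00 = 9:10 PM on Dec 9.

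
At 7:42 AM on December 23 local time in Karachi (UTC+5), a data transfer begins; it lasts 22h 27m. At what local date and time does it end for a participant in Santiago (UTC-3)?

10:09 PM on December 23

Convert start to UTC: 7:42 AM − 5:00 = 2:42 AM UTC on Dec 23.
Add 22 hours and 27 minutes duration → 1:09 AM UTC (Dec 24).
Santiago is UTC−3:00, so local end time = 1:09 AM − 3:00 = 10:09 PM on Dec 23.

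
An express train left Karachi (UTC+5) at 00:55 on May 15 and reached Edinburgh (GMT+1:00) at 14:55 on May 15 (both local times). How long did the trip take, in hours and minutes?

18 hours

Edinburgh is 4:00 behind Karachi.
Clock-face elapsed time (ignoring zones) is 14 hours.
Actual elapsed = 14 hours + 4:00 = 18 hours.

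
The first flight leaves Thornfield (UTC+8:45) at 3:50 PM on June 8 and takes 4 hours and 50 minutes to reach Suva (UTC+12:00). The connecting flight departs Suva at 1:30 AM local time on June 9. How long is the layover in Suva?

1 hour 35 minutes

Convert departure to UTC: 3:50 PM − 8:45 = 7:05 AM UTC on Jun 8.
Add 4 hours 50 minutes flight time → 11:55 AM UTC.
Suva is UTC+12:00, so local arrival = 11:55 AM + 12:00 = 11:55 PM on Jun 8.
Layover = 1:30 AM − 11:55 PM (+1 day) = 1 hour 35 minutes.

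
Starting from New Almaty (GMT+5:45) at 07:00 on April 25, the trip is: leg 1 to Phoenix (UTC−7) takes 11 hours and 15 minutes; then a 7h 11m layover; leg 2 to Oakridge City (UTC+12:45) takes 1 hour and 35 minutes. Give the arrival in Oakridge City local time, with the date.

Convert departure to UTC: 07:00 − 5:45 = 01:15 UTC on Apr 25.
Add 11 hours and 15 minutes leg 1 → 12:30 UTC.
Add 7 hours and 11 minutes layover in Phoenix → 19:41 UTC.
Add 1 hour and 35 minutes leg 2 → 21:16 UTC.
Oakridge City is UTC+12:45, so local arrival = 21:16 + 12:45 = 10:01 on Apr 26.

10:01 on Apr 26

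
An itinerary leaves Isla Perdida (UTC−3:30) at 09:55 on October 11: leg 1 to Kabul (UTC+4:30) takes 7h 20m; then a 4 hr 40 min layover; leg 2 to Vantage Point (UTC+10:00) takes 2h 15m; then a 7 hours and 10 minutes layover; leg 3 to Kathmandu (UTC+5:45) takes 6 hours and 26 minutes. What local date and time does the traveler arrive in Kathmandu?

23:01 on Oct 12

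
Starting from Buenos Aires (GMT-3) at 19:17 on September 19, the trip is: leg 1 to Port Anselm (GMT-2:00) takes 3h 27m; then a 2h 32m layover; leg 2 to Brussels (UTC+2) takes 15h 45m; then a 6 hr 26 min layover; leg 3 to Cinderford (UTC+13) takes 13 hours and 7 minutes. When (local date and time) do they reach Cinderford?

04:34 on Sep 22

Convert departure to UTC: 19:17 + 3:00 = 22:17 UTC on Sep 19.
Add 3 hours 27 minutes leg 1 → 01:44 UTC (Sep 20).
Add 2 hours and 32 minutes layover in Port Anselm → 04:16 UTC.
Add 15 hours and 45 minutes leg 2 → 20:01 UTC.
Add 6 hours and 26 minutes layover in Brussels → 02:27 UTC (Sep 21).
Add 13 hours and 7 minutes leg 3 → 15:34 UTC.
Cinderford is UTC+13:00, so local arrival = 15:34 + 13:00 = 04:34 on Sep 22.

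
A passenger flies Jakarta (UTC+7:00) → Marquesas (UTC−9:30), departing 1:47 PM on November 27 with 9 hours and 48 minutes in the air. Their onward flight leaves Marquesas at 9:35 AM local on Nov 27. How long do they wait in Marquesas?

2 hours 30 minutes

Convert departure to UTC: 1:47 PM − 7:00 = 6:47 AM UTC on Nov 27.
Add 9 hours 48 minutes flight time → 4:35 PM UTC.
Marquesas is UTC−9:30, so local arrival = 4:35 PM − 9:30 = 7:05 AM on Nov 27.
Layover = 9:35 AM − 7:05 AM = 2 hours 30 minutes.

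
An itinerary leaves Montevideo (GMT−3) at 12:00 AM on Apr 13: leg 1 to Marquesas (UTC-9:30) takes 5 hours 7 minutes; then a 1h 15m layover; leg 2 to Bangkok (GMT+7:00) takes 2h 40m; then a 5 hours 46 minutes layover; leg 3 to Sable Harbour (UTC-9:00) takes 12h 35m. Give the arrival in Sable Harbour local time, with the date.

Convert departure to UTC: 12:00 AM + 3:00 = 3:00 AM UTC on Apr 13.
Add 5 hours 7 minutes leg 1 → 8:07 AM UTC.
Add 1 hour and 15 minutes layover in Marquesas → 9:22 AM UTC.
Add 2 hours and 40 minutes leg 2 → 12:02 PM UTC.
Add 5 hours 46 minutes layover in Bangkok → 5:48 PM UTC.
Add 12 hours and 35 minutes leg 3 → 6:23 AM UTC (Apr 14).
Sable Harbour is UTC−9:00, so local arrival = 6:23 AM − 9:00 = 9:23 PM on Apr 13.

9:23 PM on Apr 13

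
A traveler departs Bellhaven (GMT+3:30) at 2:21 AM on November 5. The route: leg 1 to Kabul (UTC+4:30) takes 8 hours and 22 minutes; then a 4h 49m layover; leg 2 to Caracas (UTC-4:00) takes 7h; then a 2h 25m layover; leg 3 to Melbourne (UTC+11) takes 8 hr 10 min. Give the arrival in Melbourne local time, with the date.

Convert departure to UTC: 2:21 AM − 3:30 = 10:51 PM UTC on Nov 4.
Add 8 hours and 22 minutes leg 1 → 7:13 AM UTC (Nov 5).
Add 4 hours and 49 minutes layover in Kabul → 12:02 PM UTC.
Add 7 hours leg 2 → 7:02 PM UTC.
Add 2 hours 25 minutes layover in Caracas → 9:27 PM UTC.
Add 8 hours 10 minutes leg 3 → 5:37 AM UTC (Nov 6).
Melbourne is UTC+11:00, so local arrival = 5:37 AM + 11:00 = 4:37 PM on Nov 6.

4:37 PM on Nov 6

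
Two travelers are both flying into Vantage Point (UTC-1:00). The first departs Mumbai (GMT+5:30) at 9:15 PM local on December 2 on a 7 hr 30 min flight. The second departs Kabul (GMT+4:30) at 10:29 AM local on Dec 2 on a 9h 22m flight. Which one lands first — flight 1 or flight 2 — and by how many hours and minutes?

Flight 1 in UTC: 9:15 PM − 5:30 = 3:45 PM on Dec 2.
+7 hours 30 minutes → arrive 11:15 PM UTC on Dec 2.
Flight 2 in UTC: 10:29 AM − 4:30 = 5:59 AM on Dec 2.
+9 hours 22 minutes → arrive 3:21 PM UTC on Dec 2.
Flight 2 lands earlier by 7 hours 54 minutes.

the second, by 7 hours 54 minutes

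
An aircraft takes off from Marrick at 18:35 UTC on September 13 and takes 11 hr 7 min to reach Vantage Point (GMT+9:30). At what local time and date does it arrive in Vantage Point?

15:12 on September 14

Departure is given in UTC: 18:35 on Sep 13.
Add 11 hours and 7 minutes → 05:42 UTC (Sep 14).
Vantage Point is UTC+9:30: 05:42 + 9:30 = 15:12 on Sep 14.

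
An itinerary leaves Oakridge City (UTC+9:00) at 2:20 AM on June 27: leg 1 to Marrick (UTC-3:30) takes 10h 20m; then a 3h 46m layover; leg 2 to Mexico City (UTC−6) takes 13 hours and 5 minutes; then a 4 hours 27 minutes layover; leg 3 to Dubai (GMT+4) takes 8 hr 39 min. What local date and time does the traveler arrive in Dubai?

1:37 PM on June 28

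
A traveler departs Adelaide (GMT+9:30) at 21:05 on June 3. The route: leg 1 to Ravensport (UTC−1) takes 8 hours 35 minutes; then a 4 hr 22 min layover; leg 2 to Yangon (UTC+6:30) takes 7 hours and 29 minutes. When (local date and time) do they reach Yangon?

Convert departure to UTC: 21:05 − 9:30 = 11:35 UTC on Jun 3.
Add 8 hours and 35 minutes leg 1 → 20:10 UTC.
Add 4 hours and 22 minutes layover in Ravensport → 00:32 UTC (Jun 4).
Add 7 hours 29 minutes leg 2 → 08:01 UTC.
Yangon is UTC+6:30, so local arrival = 08:01 + 6:30 = 14:31 on Jun 4.

14:31 on Jun 4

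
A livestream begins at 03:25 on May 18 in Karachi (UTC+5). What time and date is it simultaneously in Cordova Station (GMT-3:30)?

18:55 on May 17

In UTC: 03:25 − 5:00 = 22:25 on May 17.
Cordova Station is UTC−3:30: 22:25 − 3:30 = 18:55 on May 17.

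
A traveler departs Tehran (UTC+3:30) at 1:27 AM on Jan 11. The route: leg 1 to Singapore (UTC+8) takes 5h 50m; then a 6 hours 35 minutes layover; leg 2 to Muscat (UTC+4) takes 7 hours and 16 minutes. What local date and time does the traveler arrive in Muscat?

Convert departure to UTC: 1:27 AM − 3:30 = 9:57 PM UTC on Jan 10.
Add 5 hours 50 minutes leg 1 → 3:47 AM UTC (Jan 11).
Add 6 hours and 35 minutes layover in Singapore → 10:22 AM UTC.
Add 7 hours and 16 minutes leg 2 → 5:38 PM UTC.
Muscat is UTC+4:00, so local arrival = 5:38 PM + 4:00 = 9:38 PM on Jan 11.

9:38 PM on January 11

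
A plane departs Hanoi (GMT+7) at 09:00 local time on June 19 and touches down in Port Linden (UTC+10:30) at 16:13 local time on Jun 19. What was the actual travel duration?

3 hours 43 minutes

Departure in UTC: 09:00 − 7:00 = 02:00 on Jun 19.
Arrival in UTC: 16:13 − 10:30 = 05:43 on Jun 19.
Elapsed = 05:43 − 02:00 = 3 hours 43 minutes.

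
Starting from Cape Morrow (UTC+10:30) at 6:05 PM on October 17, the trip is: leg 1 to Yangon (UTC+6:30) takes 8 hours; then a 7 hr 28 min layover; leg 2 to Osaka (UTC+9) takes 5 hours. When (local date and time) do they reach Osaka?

1:03 PM on October 18

Convert departure to UTC: 6:05 PM − 10:30 = 7:35 AM UTC on Oct 17.
Add 8 hours leg 1 → 3:35 PM UTC.
Add 7 hours and 28 minutes layover in Yangon → 11:03 PM UTC.
Add 5 hours leg 2 → 4:03 AM UTC (Oct 18).
Osaka is UTC+9:00, so local arrival = 4:03 AM + 9:00 = 1:03 PM on Oct 18.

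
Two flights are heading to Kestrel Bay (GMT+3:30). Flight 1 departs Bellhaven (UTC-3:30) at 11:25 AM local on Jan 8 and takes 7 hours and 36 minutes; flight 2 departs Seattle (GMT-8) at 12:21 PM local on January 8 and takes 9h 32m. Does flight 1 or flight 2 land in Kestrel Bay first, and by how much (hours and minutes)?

Flight 1 in UTC: 11:25 AM + 3:30 = 2:55 PM on Jan 8.
+7 hours 36 minutes → arrive 10:31 PM UTC on Jan 8.
Flight 2 in UTC: 12:21 PM + 8:00 = 8:21 PM on Jan 8.
+9 hours and 32 minutes → arrive 5:53 AM UTC on Jan 9.
Flight 1 lands earlier by 7 hours 22 minutes.

the first, by 7 hours 22 minutes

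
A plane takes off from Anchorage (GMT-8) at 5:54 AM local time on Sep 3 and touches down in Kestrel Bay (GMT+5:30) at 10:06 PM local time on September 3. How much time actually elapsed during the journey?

Departure in UTC: 5:54 AM + 8:00 = 1:54 PM on Sep 3.
Arrival in UTC: 10:06 PM − 5:30 = 4:36 PM on Sep 3.
Elapsed = 4:36 PM − 1:54 PM = 2 hours 42 minutes.

2 hours 42 minutes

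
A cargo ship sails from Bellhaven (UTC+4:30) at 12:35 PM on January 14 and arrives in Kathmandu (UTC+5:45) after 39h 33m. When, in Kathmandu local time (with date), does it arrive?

Convert departure to UTC: 12:35 PM − 4:30 = 8:05 AM UTC on Jan 14.
Add 39 hours and 33 minutes travel time → 11:38 PM UTC (Jan 15).
Kathmandu is UTC+5:45, so local arrival = 11:38 PM + 5:45 = 5:23 AM on Jan 16.

5:23 AM on January 16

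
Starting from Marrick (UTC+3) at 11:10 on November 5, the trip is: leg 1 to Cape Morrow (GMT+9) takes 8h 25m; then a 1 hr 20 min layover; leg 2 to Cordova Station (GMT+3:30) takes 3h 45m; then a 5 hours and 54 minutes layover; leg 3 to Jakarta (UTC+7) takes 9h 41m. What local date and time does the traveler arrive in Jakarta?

20:15 on Nov 6

Convert departure to UTC: 11:10 − 3:00 = 08:10 UTC on Nov 5.
Add 8 hours and 25 minutes leg 1 → 16:35 UTC.
Add 1 hour 20 minutes layover in Cape Morrow → 17:55 UTC.
Add 3 hours 45 minutes leg 2 → 21:40 UTC.
Add 5 hours and 54 minutes layover in Cordova Station → 03:34 UTC (Nov 6).
Add 9 hours 41 minutes leg 3 → 13:15 UTC.
Jakarta is UTC+7:00, so local arrival = 13:15 + 7:00 = 20:15 on Nov 6.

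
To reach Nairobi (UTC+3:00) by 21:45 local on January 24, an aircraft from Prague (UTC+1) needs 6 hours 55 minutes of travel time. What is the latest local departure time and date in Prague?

12:50 on January 24

Target arrival in UTC: 21:45 − 3:00 = 18:45 on Jan 24.
Subtract 6 hours and 55 minutes → departure 11:50 UTC on Jan 24.
Prague is UTC+1:00: 11:50 + 1:00 = 12:50 on Jan 24.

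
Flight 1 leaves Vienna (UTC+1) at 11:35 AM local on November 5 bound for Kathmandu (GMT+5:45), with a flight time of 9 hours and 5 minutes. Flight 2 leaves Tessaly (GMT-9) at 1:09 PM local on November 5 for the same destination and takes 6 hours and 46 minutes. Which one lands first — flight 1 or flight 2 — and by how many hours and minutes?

the first, by 9 hours 15 minutes

Flight 1 in UTC: 11:35 AM − 1:00 = 10:35 AM on Nov 5.
+9 hours and 5 minutes → arrive 7:40 PM UTC on Nov 5.
Flight 2 in UTC: 1:09 PM + 9:00 = 10:09 PM on Nov 5.
+6 hours and 46 minutes → arrive 4:55 AM UTC on Nov 6.
Flight 1 lands earlier by 9 hours 15 minutes.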